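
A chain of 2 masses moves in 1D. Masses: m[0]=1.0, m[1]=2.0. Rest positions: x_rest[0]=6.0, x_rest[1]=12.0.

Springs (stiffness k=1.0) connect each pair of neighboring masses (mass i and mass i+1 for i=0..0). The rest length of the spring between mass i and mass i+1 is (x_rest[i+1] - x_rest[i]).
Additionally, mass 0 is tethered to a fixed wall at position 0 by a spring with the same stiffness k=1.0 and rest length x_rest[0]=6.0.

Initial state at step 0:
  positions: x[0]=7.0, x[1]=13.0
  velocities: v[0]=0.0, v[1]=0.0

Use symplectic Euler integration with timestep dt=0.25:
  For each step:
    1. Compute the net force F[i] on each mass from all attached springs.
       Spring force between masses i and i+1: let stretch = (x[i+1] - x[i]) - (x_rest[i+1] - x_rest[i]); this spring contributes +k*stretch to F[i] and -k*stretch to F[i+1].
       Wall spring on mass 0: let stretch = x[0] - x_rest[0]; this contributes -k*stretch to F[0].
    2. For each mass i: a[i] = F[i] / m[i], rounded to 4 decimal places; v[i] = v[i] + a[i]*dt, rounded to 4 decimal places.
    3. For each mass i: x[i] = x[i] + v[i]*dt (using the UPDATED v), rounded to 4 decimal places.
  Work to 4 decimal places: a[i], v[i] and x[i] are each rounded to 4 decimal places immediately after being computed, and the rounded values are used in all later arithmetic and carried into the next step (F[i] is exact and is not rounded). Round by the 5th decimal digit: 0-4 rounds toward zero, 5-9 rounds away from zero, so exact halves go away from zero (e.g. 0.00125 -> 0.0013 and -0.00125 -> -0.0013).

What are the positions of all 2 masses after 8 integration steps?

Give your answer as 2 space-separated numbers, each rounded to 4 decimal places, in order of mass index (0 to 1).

Step 0: x=[7.0000 13.0000] v=[0.0000 0.0000]
Step 1: x=[6.9375 13.0000] v=[-0.2500 0.0000]
Step 2: x=[6.8203 12.9981] v=[-0.4688 -0.0078]
Step 3: x=[6.6630 12.9906] v=[-0.6294 -0.0300]
Step 4: x=[6.4847 12.9729] v=[-0.7133 -0.0710]
Step 5: x=[6.3066 12.9399] v=[-0.7124 -0.1320]
Step 6: x=[6.1489 12.8871] v=[-0.6307 -0.2112]
Step 7: x=[6.0281 12.8112] v=[-0.4834 -0.3035]
Step 8: x=[5.9544 12.7109] v=[-0.2947 -0.4014]

Answer: 5.9544 12.7109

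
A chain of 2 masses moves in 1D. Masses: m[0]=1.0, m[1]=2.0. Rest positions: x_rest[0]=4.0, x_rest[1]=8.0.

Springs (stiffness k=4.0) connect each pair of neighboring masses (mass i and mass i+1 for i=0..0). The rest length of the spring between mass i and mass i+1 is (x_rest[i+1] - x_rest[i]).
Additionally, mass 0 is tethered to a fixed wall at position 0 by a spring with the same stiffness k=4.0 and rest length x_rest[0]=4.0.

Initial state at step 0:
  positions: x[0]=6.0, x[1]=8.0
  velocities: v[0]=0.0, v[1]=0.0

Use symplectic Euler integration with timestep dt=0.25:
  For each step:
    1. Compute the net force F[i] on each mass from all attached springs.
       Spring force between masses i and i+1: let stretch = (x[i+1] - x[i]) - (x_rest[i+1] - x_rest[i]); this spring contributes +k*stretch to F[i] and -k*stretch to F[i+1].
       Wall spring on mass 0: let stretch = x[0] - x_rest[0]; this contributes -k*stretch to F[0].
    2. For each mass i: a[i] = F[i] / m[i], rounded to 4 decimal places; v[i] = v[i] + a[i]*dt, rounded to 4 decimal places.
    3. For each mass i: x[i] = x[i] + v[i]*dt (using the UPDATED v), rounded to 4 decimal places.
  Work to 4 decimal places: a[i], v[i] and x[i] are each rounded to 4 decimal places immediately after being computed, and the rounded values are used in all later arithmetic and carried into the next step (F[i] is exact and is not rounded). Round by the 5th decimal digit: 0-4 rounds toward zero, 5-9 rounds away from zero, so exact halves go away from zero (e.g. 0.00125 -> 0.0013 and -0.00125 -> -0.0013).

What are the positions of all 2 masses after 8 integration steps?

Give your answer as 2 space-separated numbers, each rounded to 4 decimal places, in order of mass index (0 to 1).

Answer: 5.6705 7.2986

Derivation:
Step 0: x=[6.0000 8.0000] v=[0.0000 0.0000]
Step 1: x=[5.0000 8.2500] v=[-4.0000 1.0000]
Step 2: x=[3.5625 8.5938] v=[-5.7500 1.3750]
Step 3: x=[2.4922 8.8087] v=[-4.2812 0.8594]
Step 4: x=[2.3780 8.7340] v=[-0.4569 -0.2989]
Step 5: x=[3.2583 8.3648] v=[3.5211 -1.4769]
Step 6: x=[4.6006 7.8573] v=[5.3693 -2.0302]
Step 7: x=[5.6070 7.4427] v=[4.0254 -1.6586]
Step 8: x=[5.6705 7.2986] v=[0.2541 -0.5765]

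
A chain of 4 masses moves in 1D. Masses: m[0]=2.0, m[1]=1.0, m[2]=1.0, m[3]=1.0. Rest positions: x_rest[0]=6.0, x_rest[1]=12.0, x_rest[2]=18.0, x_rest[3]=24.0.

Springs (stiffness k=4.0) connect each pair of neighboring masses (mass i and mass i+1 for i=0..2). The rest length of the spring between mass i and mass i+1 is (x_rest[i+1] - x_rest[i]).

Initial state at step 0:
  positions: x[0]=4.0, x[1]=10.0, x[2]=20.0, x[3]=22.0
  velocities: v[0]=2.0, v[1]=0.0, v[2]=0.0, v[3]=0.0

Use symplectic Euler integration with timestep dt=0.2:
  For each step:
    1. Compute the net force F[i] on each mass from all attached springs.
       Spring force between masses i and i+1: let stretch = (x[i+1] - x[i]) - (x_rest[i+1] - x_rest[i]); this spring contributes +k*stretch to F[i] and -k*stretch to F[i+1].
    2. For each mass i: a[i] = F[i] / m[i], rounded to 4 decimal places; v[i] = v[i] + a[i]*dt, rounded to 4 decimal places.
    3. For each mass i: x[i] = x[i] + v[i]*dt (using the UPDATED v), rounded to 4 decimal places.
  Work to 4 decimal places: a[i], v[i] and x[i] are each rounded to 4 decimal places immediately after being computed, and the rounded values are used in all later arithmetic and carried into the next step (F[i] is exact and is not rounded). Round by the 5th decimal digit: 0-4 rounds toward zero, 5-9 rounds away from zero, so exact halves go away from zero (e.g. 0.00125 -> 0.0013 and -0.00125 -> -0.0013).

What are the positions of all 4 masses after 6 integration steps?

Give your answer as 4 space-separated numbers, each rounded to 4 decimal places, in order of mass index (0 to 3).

Step 0: x=[4.0000 10.0000 20.0000 22.0000] v=[2.0000 0.0000 0.0000 0.0000]
Step 1: x=[4.4000 10.6400 18.7200 22.6400] v=[2.0000 3.2000 -6.4000 3.2000]
Step 2: x=[4.8192 11.5744 16.7744 23.6128] v=[2.0960 4.6720 -9.7280 4.8640]
Step 3: x=[5.2988 12.2600 15.0909 24.4515] v=[2.3981 3.4278 -8.4173 4.1933]
Step 4: x=[5.8553 12.2847 14.4522 24.7525] v=[2.7826 0.1236 -3.1935 1.5048]
Step 5: x=[6.4462 11.6275 15.1147 24.3654] v=[2.9544 -3.2859 3.3127 -1.9354]
Step 6: x=[6.9716 10.6993 16.6994 23.4582] v=[2.6269 -4.6412 7.9235 -4.5360]

Answer: 6.9716 10.6993 16.6994 23.4582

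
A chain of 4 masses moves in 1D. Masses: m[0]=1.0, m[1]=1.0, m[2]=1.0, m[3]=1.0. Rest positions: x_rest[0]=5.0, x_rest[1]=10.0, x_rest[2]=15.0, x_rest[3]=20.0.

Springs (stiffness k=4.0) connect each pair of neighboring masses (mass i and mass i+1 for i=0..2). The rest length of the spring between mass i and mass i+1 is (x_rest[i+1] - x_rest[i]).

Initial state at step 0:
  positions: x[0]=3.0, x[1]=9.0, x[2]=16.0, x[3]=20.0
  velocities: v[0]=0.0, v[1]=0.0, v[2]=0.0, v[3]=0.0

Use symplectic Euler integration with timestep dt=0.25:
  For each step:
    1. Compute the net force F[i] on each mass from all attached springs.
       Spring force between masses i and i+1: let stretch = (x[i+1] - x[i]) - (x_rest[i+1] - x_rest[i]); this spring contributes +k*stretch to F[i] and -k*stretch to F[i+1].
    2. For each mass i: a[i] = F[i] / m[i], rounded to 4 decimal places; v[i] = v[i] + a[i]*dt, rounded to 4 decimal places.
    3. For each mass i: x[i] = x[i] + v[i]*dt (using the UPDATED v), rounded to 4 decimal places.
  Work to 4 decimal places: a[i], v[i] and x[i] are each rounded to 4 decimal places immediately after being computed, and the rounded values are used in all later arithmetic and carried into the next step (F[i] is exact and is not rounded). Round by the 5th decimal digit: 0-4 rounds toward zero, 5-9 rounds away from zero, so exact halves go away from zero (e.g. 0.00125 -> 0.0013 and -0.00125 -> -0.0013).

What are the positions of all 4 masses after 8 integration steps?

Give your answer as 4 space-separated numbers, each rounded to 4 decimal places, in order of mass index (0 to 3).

Answer: 5.1189 10.7058 14.3528 17.8226

Derivation:
Step 0: x=[3.0000 9.0000 16.0000 20.0000] v=[0.0000 0.0000 0.0000 0.0000]
Step 1: x=[3.2500 9.2500 15.2500 20.2500] v=[1.0000 1.0000 -3.0000 1.0000]
Step 2: x=[3.7500 9.5000 14.2500 20.5000] v=[2.0000 1.0000 -4.0000 1.0000]
Step 3: x=[4.4375 9.5000 13.6250 20.4375] v=[2.7500 0.0000 -2.5000 -0.2500]
Step 4: x=[5.1406 9.2656 13.6719 19.9219] v=[2.8125 -0.9375 0.1875 -2.0625]
Step 5: x=[5.6250 9.1016 14.1797 19.0938] v=[1.9375 -0.6562 2.0312 -3.3125]
Step 6: x=[5.7285 9.3379 14.6465 18.2872] v=[0.4141 0.9453 1.8672 -3.2266]
Step 7: x=[5.4844 9.9990 14.6963 17.8204] v=[-0.9765 2.6445 0.1993 -1.8673]
Step 8: x=[5.1189 10.7058 14.3528 17.8226] v=[-1.4619 2.8272 -1.3739 0.0086]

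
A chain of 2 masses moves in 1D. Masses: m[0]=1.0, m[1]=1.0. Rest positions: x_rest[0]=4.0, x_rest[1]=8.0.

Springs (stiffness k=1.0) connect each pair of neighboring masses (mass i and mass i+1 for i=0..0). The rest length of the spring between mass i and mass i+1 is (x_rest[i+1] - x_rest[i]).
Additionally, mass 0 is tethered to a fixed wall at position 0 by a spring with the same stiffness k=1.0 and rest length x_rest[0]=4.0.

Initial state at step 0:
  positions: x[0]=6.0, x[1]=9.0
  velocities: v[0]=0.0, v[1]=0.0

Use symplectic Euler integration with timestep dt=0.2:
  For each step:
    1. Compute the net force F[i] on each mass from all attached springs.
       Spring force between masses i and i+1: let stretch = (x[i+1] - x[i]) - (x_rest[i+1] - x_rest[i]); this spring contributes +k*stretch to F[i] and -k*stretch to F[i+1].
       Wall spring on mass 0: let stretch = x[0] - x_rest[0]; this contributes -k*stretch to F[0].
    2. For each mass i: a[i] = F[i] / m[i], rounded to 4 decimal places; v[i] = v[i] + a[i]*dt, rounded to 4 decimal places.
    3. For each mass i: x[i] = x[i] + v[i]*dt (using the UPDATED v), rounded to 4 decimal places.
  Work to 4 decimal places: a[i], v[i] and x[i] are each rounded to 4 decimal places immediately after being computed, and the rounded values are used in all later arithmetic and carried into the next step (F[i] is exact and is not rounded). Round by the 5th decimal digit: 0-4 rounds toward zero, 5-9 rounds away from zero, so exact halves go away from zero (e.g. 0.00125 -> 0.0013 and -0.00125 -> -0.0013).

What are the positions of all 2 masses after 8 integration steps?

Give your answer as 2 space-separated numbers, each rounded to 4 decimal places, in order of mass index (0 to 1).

Step 0: x=[6.0000 9.0000] v=[0.0000 0.0000]
Step 1: x=[5.8800 9.0400] v=[-0.6000 0.2000]
Step 2: x=[5.6512 9.1136] v=[-1.1440 0.3680]
Step 3: x=[5.3348 9.2087] v=[-1.5818 0.4755]
Step 4: x=[4.9600 9.3088] v=[-1.8740 0.5007]
Step 5: x=[4.5608 9.3950] v=[-1.9962 0.4309]
Step 6: x=[4.1725 9.4478] v=[-1.9415 0.2641]
Step 7: x=[3.8283 9.4496] v=[-1.7209 0.0090]
Step 8: x=[3.5558 9.3865] v=[-1.3623 -0.3153]

Answer: 3.5558 9.3865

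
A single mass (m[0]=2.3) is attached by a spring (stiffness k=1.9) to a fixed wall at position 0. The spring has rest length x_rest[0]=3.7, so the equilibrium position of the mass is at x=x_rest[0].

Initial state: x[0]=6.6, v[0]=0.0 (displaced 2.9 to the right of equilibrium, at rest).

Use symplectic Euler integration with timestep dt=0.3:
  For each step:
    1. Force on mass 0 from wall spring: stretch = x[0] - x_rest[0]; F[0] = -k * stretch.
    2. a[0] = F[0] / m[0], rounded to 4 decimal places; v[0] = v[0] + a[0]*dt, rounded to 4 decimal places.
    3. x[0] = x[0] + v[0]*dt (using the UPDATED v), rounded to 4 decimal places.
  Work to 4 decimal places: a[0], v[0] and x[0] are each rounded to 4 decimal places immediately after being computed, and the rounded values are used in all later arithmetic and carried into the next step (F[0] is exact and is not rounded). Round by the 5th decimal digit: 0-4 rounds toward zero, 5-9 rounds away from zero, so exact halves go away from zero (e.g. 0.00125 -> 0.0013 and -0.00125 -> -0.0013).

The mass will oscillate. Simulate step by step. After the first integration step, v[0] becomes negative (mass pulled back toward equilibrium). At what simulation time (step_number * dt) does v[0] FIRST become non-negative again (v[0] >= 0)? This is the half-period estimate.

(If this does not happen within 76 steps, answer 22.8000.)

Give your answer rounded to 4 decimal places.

Answer: 3.6000

Derivation:
Step 0: x=[6.6000] v=[0.0000]
Step 1: x=[6.3844] v=[-0.7187]
Step 2: x=[5.9692] v=[-1.3840]
Step 3: x=[5.3853] v=[-1.9464]
Step 4: x=[4.6761] v=[-2.3641]
Step 5: x=[3.8943] v=[-2.6060]
Step 6: x=[3.0980] v=[-2.6542]
Step 7: x=[2.3465] v=[-2.5050]
Step 8: x=[1.6956] v=[-2.1696]
Step 9: x=[1.1937] v=[-1.6729]
Step 10: x=[0.8782] v=[-1.0518]
Step 11: x=[0.7725] v=[-0.3525]
Step 12: x=[0.8844] v=[0.3730]
First v>=0 after going negative at step 12, time=3.6000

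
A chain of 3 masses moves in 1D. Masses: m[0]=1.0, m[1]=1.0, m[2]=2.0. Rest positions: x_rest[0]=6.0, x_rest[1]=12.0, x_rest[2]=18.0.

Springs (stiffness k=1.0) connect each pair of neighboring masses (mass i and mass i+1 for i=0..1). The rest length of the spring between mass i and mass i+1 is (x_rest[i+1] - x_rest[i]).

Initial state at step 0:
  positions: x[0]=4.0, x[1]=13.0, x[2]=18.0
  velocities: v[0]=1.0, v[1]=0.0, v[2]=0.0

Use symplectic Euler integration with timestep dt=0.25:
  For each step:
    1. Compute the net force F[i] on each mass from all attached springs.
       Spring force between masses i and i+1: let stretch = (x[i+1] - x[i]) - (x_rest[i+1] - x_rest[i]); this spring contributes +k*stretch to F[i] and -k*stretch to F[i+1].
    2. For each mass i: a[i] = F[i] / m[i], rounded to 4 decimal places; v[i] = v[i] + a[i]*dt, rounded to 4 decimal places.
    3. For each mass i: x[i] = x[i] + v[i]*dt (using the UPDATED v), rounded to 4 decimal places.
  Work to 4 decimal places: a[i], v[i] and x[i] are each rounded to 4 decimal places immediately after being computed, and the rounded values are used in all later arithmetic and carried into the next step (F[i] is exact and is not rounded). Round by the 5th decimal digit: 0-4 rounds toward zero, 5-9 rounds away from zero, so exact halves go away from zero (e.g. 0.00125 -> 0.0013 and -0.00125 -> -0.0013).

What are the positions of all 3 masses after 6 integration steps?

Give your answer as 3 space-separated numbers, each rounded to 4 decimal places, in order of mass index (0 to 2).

Step 0: x=[4.0000 13.0000 18.0000] v=[1.0000 0.0000 0.0000]
Step 1: x=[4.4375 12.7500 18.0313] v=[1.7500 -1.0000 0.1250]
Step 2: x=[5.0195 12.3106 18.0850] v=[2.3281 -1.7578 0.2149]
Step 3: x=[5.6822 11.7764 18.1458] v=[2.6509 -2.1370 0.2431]
Step 4: x=[6.3508 11.2594 18.1950] v=[2.6745 -2.0682 0.1969]
Step 5: x=[6.9512 10.8690 18.2150] v=[2.4017 -1.5615 0.0800]
Step 6: x=[7.4215 10.6929 18.1929] v=[1.8812 -0.7045 -0.0883]

Answer: 7.4215 10.6929 18.1929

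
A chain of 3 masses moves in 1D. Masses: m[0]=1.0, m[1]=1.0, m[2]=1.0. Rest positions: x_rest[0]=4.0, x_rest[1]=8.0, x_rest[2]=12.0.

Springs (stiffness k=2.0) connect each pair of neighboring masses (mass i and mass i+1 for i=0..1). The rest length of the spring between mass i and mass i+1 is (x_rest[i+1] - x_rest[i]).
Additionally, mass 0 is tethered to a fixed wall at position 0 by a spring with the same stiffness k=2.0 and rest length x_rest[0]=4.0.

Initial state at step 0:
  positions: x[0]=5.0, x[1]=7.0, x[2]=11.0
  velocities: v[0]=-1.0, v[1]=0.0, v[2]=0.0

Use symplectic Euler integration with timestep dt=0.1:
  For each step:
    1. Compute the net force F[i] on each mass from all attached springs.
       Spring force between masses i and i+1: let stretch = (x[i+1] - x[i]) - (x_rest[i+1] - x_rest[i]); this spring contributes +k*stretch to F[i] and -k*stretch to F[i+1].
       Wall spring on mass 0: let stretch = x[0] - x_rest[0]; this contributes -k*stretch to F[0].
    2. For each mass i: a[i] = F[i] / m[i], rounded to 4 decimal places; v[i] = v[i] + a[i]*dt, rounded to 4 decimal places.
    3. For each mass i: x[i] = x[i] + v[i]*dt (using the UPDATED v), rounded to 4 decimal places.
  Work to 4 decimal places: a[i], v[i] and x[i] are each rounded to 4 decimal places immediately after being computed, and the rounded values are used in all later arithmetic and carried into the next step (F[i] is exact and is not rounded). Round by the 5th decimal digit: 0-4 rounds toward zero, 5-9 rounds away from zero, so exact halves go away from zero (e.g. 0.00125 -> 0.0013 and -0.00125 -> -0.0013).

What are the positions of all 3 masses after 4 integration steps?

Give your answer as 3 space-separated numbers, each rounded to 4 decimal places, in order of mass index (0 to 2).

Answer: 4.0855 7.3403 11.0113

Derivation:
Step 0: x=[5.0000 7.0000 11.0000] v=[-1.0000 0.0000 0.0000]
Step 1: x=[4.8400 7.0400 11.0000] v=[-1.6000 0.4000 0.0000]
Step 2: x=[4.6272 7.1152 11.0008] v=[-2.1280 0.7520 0.0080]
Step 3: x=[4.3716 7.2184 11.0039] v=[-2.5558 1.0315 0.0309]
Step 4: x=[4.0855 7.3403 11.0113] v=[-2.8608 1.2192 0.0738]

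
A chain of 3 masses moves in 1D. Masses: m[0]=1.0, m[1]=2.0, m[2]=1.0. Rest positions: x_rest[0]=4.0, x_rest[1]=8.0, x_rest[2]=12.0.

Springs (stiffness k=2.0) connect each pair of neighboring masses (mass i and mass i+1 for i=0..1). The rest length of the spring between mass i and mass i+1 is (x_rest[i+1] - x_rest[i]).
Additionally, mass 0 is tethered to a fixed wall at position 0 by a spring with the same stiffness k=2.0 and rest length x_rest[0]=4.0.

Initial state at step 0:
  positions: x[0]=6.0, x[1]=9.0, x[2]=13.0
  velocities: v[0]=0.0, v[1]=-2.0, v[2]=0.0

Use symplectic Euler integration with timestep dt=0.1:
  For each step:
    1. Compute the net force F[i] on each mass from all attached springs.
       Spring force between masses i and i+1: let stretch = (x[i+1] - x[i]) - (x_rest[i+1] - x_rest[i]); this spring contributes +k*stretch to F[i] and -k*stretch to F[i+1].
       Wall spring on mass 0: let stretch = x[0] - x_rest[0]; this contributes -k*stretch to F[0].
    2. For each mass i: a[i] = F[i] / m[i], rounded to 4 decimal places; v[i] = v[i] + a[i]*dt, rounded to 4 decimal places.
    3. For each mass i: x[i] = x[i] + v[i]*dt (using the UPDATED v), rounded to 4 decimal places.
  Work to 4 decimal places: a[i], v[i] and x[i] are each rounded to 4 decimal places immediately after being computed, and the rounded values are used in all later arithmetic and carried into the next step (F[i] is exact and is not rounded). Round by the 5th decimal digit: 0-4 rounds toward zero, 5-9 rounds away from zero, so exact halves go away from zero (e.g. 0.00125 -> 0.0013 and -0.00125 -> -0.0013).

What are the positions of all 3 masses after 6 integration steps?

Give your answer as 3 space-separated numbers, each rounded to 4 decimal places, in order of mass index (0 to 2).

Step 0: x=[6.0000 9.0000 13.0000] v=[0.0000 -2.0000 0.0000]
Step 1: x=[5.9400 8.8100 13.0000] v=[-0.6000 -1.9000 0.0000]
Step 2: x=[5.8186 8.6332 12.9962] v=[-1.2140 -1.7680 -0.0380]
Step 3: x=[5.6371 8.4719 12.9851] v=[-1.8148 -1.6132 -0.1106]
Step 4: x=[5.3996 8.3274 12.9638] v=[-2.3753 -1.4454 -0.2132]
Step 5: x=[5.1126 8.2000 12.9298] v=[-2.8697 -1.2745 -0.3405]
Step 6: x=[4.7851 8.0890 12.8812] v=[-3.2747 -1.1103 -0.4865]

Answer: 4.7851 8.0890 12.8812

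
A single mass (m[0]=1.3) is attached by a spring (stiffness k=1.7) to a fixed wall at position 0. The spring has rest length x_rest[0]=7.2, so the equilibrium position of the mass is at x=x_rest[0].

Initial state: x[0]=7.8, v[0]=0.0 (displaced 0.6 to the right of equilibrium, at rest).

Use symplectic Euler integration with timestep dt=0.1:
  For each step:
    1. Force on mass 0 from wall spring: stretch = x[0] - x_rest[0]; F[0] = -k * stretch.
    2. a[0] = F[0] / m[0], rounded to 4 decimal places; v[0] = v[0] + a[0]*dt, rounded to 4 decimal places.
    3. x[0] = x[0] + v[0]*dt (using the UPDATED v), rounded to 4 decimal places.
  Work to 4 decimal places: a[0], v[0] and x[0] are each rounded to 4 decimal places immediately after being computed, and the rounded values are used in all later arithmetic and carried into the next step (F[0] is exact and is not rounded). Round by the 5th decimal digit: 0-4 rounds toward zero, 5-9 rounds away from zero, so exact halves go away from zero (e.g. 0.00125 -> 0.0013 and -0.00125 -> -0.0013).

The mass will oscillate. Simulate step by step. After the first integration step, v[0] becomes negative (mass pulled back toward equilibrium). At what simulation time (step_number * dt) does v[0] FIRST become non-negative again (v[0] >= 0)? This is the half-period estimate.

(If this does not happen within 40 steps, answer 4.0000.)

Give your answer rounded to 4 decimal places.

Answer: 2.8000

Derivation:
Step 0: x=[7.8000] v=[0.0000]
Step 1: x=[7.7922] v=[-0.0785]
Step 2: x=[7.7766] v=[-0.1559]
Step 3: x=[7.7535] v=[-0.2313]
Step 4: x=[7.7231] v=[-0.3037]
Step 5: x=[7.6859] v=[-0.3721]
Step 6: x=[7.6423] v=[-0.4356]
Step 7: x=[7.5930] v=[-0.4934]
Step 8: x=[7.5385] v=[-0.5448]
Step 9: x=[7.4796] v=[-0.5891]
Step 10: x=[7.4170] v=[-0.6257]
Step 11: x=[7.3516] v=[-0.6541]
Step 12: x=[7.2842] v=[-0.6739]
Step 13: x=[7.2157] v=[-0.6849]
Step 14: x=[7.1470] v=[-0.6870]
Step 15: x=[7.0790] v=[-0.6801]
Step 16: x=[7.0126] v=[-0.6643]
Step 17: x=[6.9486] v=[-0.6398]
Step 18: x=[6.8879] v=[-0.6069]
Step 19: x=[6.8313] v=[-0.5661]
Step 20: x=[6.7795] v=[-0.5179]
Step 21: x=[6.7332] v=[-0.4629]
Step 22: x=[6.6930] v=[-0.4019]
Step 23: x=[6.6594] v=[-0.3356]
Step 24: x=[6.6329] v=[-0.2649]
Step 25: x=[6.6138] v=[-0.1907]
Step 26: x=[6.6024] v=[-0.1140]
Step 27: x=[6.5988] v=[-0.0359]
Step 28: x=[6.6031] v=[0.0427]
First v>=0 after going negative at step 28, time=2.8000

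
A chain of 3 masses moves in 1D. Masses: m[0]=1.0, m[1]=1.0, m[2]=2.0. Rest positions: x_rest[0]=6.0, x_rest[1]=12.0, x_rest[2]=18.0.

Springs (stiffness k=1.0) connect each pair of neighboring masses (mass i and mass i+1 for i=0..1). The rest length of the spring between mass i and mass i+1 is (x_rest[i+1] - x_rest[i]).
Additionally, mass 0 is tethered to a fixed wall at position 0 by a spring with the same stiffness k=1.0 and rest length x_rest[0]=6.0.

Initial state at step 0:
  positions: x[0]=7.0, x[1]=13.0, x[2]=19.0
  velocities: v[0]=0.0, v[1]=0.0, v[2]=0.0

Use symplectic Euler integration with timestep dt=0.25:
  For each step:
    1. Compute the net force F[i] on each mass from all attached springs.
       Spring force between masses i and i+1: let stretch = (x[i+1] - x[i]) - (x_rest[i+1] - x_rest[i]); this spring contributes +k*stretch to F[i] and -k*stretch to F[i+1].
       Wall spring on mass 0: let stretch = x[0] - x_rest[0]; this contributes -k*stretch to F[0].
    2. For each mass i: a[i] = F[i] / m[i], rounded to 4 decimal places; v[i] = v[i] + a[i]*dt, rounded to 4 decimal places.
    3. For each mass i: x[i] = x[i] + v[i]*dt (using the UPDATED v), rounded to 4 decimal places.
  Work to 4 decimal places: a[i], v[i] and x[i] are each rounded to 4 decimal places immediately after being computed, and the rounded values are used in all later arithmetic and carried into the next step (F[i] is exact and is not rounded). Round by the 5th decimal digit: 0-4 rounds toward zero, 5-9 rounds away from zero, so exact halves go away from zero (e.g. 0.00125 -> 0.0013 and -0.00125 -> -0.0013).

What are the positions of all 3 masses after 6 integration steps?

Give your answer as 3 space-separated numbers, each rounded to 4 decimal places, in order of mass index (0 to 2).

Answer: 6.1410 12.7998 18.9912

Derivation:
Step 0: x=[7.0000 13.0000 19.0000] v=[0.0000 0.0000 0.0000]
Step 1: x=[6.9375 13.0000 19.0000] v=[-0.2500 0.0000 0.0000]
Step 2: x=[6.8203 12.9961 19.0000] v=[-0.4688 -0.0156 0.0000]
Step 3: x=[6.6628 12.9815 18.9999] v=[-0.6299 -0.0586 -0.0005]
Step 4: x=[6.4838 12.9481 18.9992] v=[-0.7159 -0.1337 -0.0028]
Step 5: x=[6.3036 12.8889 18.9969] v=[-0.7208 -0.2370 -0.0092]
Step 6: x=[6.1410 12.7998 18.9912] v=[-0.6504 -0.3563 -0.0227]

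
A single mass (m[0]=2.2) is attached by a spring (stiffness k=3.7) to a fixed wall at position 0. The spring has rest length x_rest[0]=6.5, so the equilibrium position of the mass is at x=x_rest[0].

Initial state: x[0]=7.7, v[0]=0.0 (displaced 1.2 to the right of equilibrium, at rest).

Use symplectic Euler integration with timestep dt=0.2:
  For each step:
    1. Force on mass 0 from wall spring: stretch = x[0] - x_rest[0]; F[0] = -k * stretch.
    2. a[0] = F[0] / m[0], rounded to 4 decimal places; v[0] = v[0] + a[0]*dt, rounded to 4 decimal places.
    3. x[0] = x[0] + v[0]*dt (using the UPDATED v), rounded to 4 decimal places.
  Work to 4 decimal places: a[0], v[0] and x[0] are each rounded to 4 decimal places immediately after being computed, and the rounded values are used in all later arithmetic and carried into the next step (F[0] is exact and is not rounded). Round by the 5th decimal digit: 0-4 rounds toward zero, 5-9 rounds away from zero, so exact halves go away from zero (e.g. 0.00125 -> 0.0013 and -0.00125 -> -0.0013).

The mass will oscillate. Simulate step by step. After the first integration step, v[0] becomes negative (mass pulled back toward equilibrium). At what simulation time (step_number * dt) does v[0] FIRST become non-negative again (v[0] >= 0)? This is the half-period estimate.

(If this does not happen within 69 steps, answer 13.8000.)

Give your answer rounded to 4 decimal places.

Step 0: x=[7.7000] v=[0.0000]
Step 1: x=[7.6193] v=[-0.4036]
Step 2: x=[7.4633] v=[-0.7801]
Step 3: x=[7.2425] v=[-1.1041]
Step 4: x=[6.9717] v=[-1.3539]
Step 5: x=[6.6692] v=[-1.5126]
Step 6: x=[6.3553] v=[-1.5695]
Step 7: x=[6.0511] v=[-1.5208]
Step 8: x=[5.7771] v=[-1.3698]
Step 9: x=[5.5518] v=[-1.1266]
Step 10: x=[5.3903] v=[-0.8077]
Step 11: x=[5.3034] v=[-0.4344]
Step 12: x=[5.2970] v=[-0.0319]
Step 13: x=[5.3715] v=[0.3727]
First v>=0 after going negative at step 13, time=2.6000

Answer: 2.6000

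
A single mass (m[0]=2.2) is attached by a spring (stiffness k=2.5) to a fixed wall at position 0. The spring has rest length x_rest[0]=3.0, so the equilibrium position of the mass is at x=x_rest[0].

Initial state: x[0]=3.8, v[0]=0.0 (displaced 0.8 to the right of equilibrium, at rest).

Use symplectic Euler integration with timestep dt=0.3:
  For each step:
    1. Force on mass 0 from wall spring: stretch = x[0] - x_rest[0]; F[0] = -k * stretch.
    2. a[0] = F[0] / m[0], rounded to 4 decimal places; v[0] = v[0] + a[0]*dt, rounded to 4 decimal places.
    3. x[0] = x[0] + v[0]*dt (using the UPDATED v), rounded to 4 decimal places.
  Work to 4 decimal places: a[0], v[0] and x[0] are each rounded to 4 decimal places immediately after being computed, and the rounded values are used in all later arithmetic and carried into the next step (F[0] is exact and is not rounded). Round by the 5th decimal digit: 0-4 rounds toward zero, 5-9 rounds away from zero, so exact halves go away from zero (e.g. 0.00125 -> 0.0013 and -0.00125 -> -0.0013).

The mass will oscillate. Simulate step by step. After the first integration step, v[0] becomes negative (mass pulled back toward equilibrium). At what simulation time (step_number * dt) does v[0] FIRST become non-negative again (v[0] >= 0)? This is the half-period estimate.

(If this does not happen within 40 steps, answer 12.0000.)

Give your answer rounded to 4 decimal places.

Step 0: x=[3.8000] v=[0.0000]
Step 1: x=[3.7182] v=[-0.2727]
Step 2: x=[3.5630] v=[-0.5175]
Step 3: x=[3.3502] v=[-0.7094]
Step 4: x=[3.1016] v=[-0.8288]
Step 5: x=[2.8426] v=[-0.8635]
Step 6: x=[2.5997] v=[-0.8098]
Step 7: x=[2.3977] v=[-0.6733]
Step 8: x=[2.2573] v=[-0.4680]
Step 9: x=[2.1929] v=[-0.2148]
Step 10: x=[2.2110] v=[0.0604]
First v>=0 after going negative at step 10, time=3.0000

Answer: 3.0000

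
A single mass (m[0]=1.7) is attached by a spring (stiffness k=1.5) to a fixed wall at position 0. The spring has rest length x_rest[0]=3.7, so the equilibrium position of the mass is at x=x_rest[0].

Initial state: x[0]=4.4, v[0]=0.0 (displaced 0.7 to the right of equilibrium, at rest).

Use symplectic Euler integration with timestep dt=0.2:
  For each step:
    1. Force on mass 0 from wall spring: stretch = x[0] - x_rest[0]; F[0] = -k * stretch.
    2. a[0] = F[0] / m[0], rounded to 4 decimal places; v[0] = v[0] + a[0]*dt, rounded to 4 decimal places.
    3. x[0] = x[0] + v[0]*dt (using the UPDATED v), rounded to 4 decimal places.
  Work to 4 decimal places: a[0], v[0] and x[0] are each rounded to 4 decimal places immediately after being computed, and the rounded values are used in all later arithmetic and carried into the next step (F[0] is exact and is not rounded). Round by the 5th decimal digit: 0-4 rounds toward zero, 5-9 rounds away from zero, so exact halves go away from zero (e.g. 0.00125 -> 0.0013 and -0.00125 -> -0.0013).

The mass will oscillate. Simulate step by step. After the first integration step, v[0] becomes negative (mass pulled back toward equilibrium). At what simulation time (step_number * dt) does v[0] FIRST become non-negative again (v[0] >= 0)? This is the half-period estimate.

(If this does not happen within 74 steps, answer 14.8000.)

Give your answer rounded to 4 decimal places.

Answer: 3.4000

Derivation:
Step 0: x=[4.4000] v=[0.0000]
Step 1: x=[4.3753] v=[-0.1235]
Step 2: x=[4.3268] v=[-0.2427]
Step 3: x=[4.2561] v=[-0.3533]
Step 4: x=[4.1658] v=[-0.4514]
Step 5: x=[4.0591] v=[-0.5336]
Step 6: x=[3.9397] v=[-0.5970]
Step 7: x=[3.8118] v=[-0.6393]
Step 8: x=[3.6800] v=[-0.6590]
Step 9: x=[3.5489] v=[-0.6555]
Step 10: x=[3.4231] v=[-0.6288]
Step 11: x=[3.3071] v=[-0.5799]
Step 12: x=[3.2050] v=[-0.5106]
Step 13: x=[3.1204] v=[-0.4232]
Step 14: x=[3.0562] v=[-0.3209]
Step 15: x=[3.0147] v=[-0.2073]
Step 16: x=[2.9974] v=[-0.0864]
Step 17: x=[3.0049] v=[0.0376]
First v>=0 after going negative at step 17, time=3.4000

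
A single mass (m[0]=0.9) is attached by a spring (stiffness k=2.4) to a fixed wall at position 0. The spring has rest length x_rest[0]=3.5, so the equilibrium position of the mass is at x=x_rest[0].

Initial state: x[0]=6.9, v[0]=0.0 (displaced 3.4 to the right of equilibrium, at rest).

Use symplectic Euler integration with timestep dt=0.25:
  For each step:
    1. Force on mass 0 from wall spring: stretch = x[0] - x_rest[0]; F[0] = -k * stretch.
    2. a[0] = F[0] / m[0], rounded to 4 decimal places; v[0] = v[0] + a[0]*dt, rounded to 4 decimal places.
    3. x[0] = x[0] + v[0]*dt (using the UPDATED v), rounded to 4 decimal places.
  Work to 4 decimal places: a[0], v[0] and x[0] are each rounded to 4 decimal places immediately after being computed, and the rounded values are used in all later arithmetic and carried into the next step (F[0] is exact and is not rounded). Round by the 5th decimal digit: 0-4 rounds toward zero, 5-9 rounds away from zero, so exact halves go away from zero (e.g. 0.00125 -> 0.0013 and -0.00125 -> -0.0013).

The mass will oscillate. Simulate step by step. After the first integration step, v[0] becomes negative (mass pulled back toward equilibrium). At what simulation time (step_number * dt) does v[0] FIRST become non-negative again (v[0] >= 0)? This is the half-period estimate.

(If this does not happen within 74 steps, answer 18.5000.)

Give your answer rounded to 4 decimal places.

Answer: 2.0000

Derivation:
Step 0: x=[6.9000] v=[0.0000]
Step 1: x=[6.3333] v=[-2.2667]
Step 2: x=[5.2944] v=[-4.1556]
Step 3: x=[3.9564] v=[-5.3519]
Step 4: x=[2.5424] v=[-5.6562]
Step 5: x=[1.2880] v=[-5.0178]
Step 6: x=[0.4022] v=[-3.5431]
Step 7: x=[0.0327] v=[-1.4779]
Step 8: x=[0.2411] v=[0.8336]
First v>=0 after going negative at step 8, time=2.0000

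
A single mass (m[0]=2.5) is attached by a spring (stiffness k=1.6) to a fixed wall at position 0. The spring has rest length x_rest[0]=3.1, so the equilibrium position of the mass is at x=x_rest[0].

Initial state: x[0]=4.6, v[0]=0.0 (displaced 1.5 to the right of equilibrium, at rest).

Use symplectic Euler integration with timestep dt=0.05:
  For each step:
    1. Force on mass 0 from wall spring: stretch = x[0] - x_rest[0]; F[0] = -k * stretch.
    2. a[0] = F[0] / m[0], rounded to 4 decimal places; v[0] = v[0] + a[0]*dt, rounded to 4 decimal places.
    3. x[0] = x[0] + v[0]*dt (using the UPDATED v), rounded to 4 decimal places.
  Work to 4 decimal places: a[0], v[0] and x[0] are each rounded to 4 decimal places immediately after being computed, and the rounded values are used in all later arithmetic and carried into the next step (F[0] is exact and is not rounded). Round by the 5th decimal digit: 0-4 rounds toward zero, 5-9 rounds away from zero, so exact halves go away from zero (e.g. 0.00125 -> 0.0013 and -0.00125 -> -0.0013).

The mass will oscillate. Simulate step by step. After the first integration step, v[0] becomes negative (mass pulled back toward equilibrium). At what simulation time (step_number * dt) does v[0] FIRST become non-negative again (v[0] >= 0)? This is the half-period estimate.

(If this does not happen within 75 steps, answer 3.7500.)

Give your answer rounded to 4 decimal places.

Step 0: x=[4.6000] v=[0.0000]
Step 1: x=[4.5976] v=[-0.0480]
Step 2: x=[4.5928] v=[-0.0959]
Step 3: x=[4.5856] v=[-0.1437]
Step 4: x=[4.5760] v=[-0.1912]
Step 5: x=[4.5641] v=[-0.2384]
Step 6: x=[4.5498] v=[-0.2853]
Step 7: x=[4.5332] v=[-0.3317]
Step 8: x=[4.5143] v=[-0.3776]
Step 9: x=[4.4932] v=[-0.4229]
Step 10: x=[4.4698] v=[-0.4675]
Step 11: x=[4.4442] v=[-0.5113]
Step 12: x=[4.4165] v=[-0.5543]
Step 13: x=[4.3867] v=[-0.5964]
Step 14: x=[4.3548] v=[-0.6376]
Step 15: x=[4.3209] v=[-0.6778]
Step 16: x=[4.2851] v=[-0.7169]
Step 17: x=[4.2474] v=[-0.7548]
Step 18: x=[4.2078] v=[-0.7915]
Step 19: x=[4.1665] v=[-0.8270]
Step 20: x=[4.1234] v=[-0.8611]
Step 21: x=[4.0787] v=[-0.8939]
Step 22: x=[4.0324] v=[-0.9252]
Step 23: x=[3.9847] v=[-0.9550]
Step 24: x=[3.9355] v=[-0.9833]
Step 25: x=[3.8850] v=[-1.0100]
Step 26: x=[3.8332] v=[-1.0351]
Step 27: x=[3.7803] v=[-1.0586]
Step 28: x=[3.7263] v=[-1.0804]
Step 29: x=[3.6713] v=[-1.1004]
Step 30: x=[3.6154] v=[-1.1187]
Step 31: x=[3.5586] v=[-1.1352]
Step 32: x=[3.5011] v=[-1.1499]
Step 33: x=[3.4430] v=[-1.1627]
Step 34: x=[3.3843] v=[-1.1737]
Step 35: x=[3.3252] v=[-1.1828]
Step 36: x=[3.2657] v=[-1.1900]
Step 37: x=[3.2059] v=[-1.1953]
Step 38: x=[3.1460] v=[-1.1987]
Step 39: x=[3.0860] v=[-1.2002]
Step 40: x=[3.0260] v=[-1.1998]
Step 41: x=[2.9661] v=[-1.1974]
Step 42: x=[2.9064] v=[-1.1931]
Step 43: x=[2.8471] v=[-1.1869]
Step 44: x=[2.7882] v=[-1.1788]
Step 45: x=[2.7298] v=[-1.1688]
Step 46: x=[2.6720] v=[-1.1570]
Step 47: x=[2.6148] v=[-1.1433]
Step 48: x=[2.5584] v=[-1.1278]
Step 49: x=[2.5029] v=[-1.1105]
Step 50: x=[2.4483] v=[-1.0914]
Step 51: x=[2.3948] v=[-1.0705]
Step 52: x=[2.3424] v=[-1.0479]
Step 53: x=[2.2912] v=[-1.0237]
Step 54: x=[2.2413] v=[-0.9978]
Step 55: x=[2.1928] v=[-0.9703]
Step 56: x=[2.1457] v=[-0.9413]
Step 57: x=[2.1002] v=[-0.9108]
Step 58: x=[2.0563] v=[-0.8788]
Step 59: x=[2.0140] v=[-0.8454]
Step 60: x=[1.9735] v=[-0.8107]
Step 61: x=[1.9348] v=[-0.7747]
Step 62: x=[1.8979] v=[-0.7374]
Step 63: x=[1.8630] v=[-0.6989]
Step 64: x=[1.8300] v=[-0.6593]
Step 65: x=[1.7991] v=[-0.6187]
Step 66: x=[1.7702] v=[-0.5771]
Step 67: x=[1.7435] v=[-0.5345]
Step 68: x=[1.7189] v=[-0.4911]
Step 69: x=[1.6966] v=[-0.4469]
Step 70: x=[1.6765] v=[-0.4020]
Step 71: x=[1.6587] v=[-0.3565]
Step 72: x=[1.6432] v=[-0.3104]
Step 73: x=[1.6300] v=[-0.2638]
Step 74: x=[1.6192] v=[-0.2168]
Step 75: x=[1.6107] v=[-0.1694]
v[0] did not become non-negative within 75 steps; using fallback time=3.7500

Answer: 3.7500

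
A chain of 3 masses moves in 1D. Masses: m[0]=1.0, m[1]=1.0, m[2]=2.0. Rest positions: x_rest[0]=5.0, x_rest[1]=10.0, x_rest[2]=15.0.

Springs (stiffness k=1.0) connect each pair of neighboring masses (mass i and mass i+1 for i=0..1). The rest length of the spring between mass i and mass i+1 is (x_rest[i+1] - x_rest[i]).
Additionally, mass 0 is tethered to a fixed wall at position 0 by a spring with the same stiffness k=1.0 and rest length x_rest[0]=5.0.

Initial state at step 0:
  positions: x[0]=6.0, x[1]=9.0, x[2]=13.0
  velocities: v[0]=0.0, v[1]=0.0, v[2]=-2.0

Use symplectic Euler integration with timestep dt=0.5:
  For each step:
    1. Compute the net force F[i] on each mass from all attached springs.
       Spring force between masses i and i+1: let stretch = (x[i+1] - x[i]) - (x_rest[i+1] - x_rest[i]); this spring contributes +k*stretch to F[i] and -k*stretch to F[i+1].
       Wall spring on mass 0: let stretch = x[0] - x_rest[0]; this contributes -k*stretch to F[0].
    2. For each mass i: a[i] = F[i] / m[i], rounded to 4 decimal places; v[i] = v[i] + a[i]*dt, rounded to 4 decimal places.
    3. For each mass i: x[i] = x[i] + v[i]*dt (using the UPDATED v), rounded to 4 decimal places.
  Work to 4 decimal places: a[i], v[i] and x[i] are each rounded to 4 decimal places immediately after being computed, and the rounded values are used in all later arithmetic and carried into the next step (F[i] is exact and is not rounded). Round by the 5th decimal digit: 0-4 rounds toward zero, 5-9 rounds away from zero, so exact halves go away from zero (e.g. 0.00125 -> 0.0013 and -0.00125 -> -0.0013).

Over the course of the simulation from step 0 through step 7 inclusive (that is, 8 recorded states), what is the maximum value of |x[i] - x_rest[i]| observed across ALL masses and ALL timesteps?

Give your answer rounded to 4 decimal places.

Answer: 4.8905

Derivation:
Step 0: x=[6.0000 9.0000 13.0000] v=[0.0000 0.0000 -2.0000]
Step 1: x=[5.2500 9.2500 12.1250] v=[-1.5000 0.5000 -1.7500]
Step 2: x=[4.1875 9.2188 11.5156] v=[-2.1250 -0.0625 -1.2188]
Step 3: x=[3.3360 8.5039 11.2441] v=[-1.7031 -1.4298 -0.5430]
Step 4: x=[2.9424 7.1821 11.2551] v=[-0.7872 -2.6437 0.0220]
Step 5: x=[2.8731 5.8186 11.3820] v=[-0.1386 -2.7271 0.2538]
Step 6: x=[2.8219 5.1095 11.4385] v=[-0.1024 -1.4182 0.1130]
Step 7: x=[2.6371 5.4108 11.3289] v=[-0.3696 0.6025 -0.2193]
Max displacement = 4.8905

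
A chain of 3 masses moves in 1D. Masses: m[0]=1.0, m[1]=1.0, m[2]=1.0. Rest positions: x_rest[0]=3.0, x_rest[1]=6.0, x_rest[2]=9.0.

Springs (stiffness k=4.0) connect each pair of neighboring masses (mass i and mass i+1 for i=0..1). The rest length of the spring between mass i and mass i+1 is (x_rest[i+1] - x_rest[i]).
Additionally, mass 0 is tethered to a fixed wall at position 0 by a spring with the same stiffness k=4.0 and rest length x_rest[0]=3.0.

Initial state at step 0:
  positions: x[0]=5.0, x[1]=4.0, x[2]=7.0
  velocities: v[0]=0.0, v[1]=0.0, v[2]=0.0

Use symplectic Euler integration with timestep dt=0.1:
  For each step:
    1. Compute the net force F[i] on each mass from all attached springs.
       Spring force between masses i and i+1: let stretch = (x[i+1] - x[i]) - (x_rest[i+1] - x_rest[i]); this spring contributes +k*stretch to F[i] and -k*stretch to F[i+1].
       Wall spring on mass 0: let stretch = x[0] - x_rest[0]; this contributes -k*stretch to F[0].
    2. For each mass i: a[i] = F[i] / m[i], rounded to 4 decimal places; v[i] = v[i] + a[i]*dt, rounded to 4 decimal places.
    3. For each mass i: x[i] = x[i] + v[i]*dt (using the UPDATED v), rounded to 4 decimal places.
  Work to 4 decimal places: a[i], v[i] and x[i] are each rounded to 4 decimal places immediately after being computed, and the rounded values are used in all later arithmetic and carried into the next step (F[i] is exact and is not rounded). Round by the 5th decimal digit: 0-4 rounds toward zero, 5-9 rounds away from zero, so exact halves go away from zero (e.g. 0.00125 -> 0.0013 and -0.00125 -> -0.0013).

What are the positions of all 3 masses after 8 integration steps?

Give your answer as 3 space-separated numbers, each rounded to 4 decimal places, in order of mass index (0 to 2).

Answer: 0.5410 6.2873 7.8891

Derivation:
Step 0: x=[5.0000 4.0000 7.0000] v=[0.0000 0.0000 0.0000]
Step 1: x=[4.7600 4.1600 7.0000] v=[-2.4000 1.6000 0.0000]
Step 2: x=[4.3056 4.4576 7.0064] v=[-4.5440 2.9760 0.0640]
Step 3: x=[3.6851 4.8511 7.0309] v=[-6.2054 3.9347 0.2445]
Step 4: x=[2.9638 5.2851 7.0882] v=[-7.2130 4.3402 0.5726]
Step 5: x=[2.2168 5.6984 7.1933] v=[-7.4700 4.1329 1.0514]
Step 6: x=[1.5204 6.0322 7.3586] v=[-6.9641 3.3382 1.6534]
Step 7: x=[0.9437 6.2386 7.5909] v=[-5.7675 2.0640 2.3228]
Step 8: x=[0.5410 6.2873 7.8891] v=[-4.0270 0.4870 2.9819]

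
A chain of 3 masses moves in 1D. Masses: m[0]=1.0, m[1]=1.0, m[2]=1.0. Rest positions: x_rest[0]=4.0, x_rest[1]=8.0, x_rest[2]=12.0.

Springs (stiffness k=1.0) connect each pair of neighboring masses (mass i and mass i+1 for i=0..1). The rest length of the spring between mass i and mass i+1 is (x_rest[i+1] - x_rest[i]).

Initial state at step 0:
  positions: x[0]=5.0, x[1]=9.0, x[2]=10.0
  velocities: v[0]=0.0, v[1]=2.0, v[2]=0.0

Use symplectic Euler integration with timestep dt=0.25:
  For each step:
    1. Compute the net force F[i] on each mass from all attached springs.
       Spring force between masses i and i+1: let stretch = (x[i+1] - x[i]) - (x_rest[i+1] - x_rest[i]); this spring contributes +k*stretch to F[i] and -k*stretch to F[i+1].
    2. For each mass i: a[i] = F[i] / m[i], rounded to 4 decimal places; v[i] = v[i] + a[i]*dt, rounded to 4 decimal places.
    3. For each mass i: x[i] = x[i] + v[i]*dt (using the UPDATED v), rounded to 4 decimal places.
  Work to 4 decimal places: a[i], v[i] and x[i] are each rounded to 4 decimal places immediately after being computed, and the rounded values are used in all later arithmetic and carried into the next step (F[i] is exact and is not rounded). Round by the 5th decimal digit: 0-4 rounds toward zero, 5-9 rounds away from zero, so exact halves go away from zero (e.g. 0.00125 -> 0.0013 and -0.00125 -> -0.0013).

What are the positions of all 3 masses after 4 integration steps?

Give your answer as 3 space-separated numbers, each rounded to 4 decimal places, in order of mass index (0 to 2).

Step 0: x=[5.0000 9.0000 10.0000] v=[0.0000 2.0000 0.0000]
Step 1: x=[5.0000 9.3125 10.1875] v=[0.0000 1.2500 0.7500]
Step 2: x=[5.0195 9.4102 10.5703] v=[0.0781 0.3906 1.5313]
Step 3: x=[5.0635 9.3059 11.1306] v=[0.1758 -0.4171 2.2413]
Step 4: x=[5.1226 9.0505 11.8269] v=[0.2364 -1.0215 2.7851]

Answer: 5.1226 9.0505 11.8269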